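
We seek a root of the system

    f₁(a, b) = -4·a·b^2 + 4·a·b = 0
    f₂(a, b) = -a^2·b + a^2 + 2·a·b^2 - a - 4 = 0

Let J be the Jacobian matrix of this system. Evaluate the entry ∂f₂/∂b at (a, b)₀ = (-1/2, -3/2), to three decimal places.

2.750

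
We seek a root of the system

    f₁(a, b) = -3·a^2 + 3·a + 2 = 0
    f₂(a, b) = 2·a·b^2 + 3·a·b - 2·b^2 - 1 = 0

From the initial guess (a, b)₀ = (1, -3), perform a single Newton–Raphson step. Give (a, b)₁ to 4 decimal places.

(1.6667, -1.6667)

At (1, -3): F = (2.0000, -10.0000).
Jacobian J = [[-6·a + 3, 0], [2·b^2 + 3·b, 4·a·b + 3·a - 4·b]].
At the point, J = [[-3.0000, 0.0000], [9.0000, 3.0000]] (det J = -9.0000).
Solving J·Δ = −F gives Δ = (0.6667, 1.3333).
Then the next iterate is (a, b)₁ = (1.6667, -1.6667).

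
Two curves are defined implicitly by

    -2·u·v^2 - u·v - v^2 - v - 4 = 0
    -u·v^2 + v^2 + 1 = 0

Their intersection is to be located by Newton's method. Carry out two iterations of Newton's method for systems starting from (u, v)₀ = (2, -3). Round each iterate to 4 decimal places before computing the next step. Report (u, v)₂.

At (2, -3): F = (-40.0000, -8.0000).
Jacobian J = [[-2·v^2 - v, -4·u·v - u - 2·v - 1], [-v^2, -2·u·v + 2·v]].
At the point, J = [[-15.0000, 27.0000], [-9.0000, 6.0000]] (det J = 153.0000).
Solving J·Δ = −F gives Δ = (0.1569, 1.5686).
Then the next iterate is (u, v)₁ = (2.1569, -1.4314).
Round to (2.1569, -1.4314) and repeat: F = (-10.368690, -1.370379), J = [[-2.666412, 12.055447], [-2.048906, 3.311973]].
Δ = (1.1229, 1.1085), so (u, v)₂ = (3.2798, -0.3229).

(3.2798, -0.3229)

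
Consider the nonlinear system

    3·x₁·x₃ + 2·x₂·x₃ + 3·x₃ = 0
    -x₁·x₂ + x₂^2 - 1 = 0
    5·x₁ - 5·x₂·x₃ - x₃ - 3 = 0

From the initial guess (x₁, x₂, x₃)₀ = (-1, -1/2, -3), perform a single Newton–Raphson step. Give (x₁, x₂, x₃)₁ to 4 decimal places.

(1.5000, 4.3750, -51.7500)

At (-1, -1/2, -3): F = (3.0000, -1.2500, -12.5000).
Jacobian J = [[3·x₃, 2·x₃, 3·x₁ + 2·x₂ + 3], [-x₂, -x₁ + 2·x₂, 0], [5, -5·x₃, -5·x₂ - 1]].
At the point, J = [[-9.0000, -6.0000, -1.0000], [0.5000, 0.0000, 0.0000], [5.0000, 15.0000, 1.5000]] (det J = -3.0000).
Solving J·Δ = −F gives Δ = (2.5000, 4.8750, -48.7500).
Then the next iterate is (x₁, x₂, x₃)₁ = (1.5000, 4.3750, -51.7500).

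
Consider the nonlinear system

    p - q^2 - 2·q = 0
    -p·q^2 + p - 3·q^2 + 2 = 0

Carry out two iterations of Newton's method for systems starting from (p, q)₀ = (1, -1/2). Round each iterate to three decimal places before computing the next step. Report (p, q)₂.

At (1, -1/2): F = (1.750, 2.000).
Jacobian J = [[1, -2·q - 2], [-q^2 + 1, -2·p·q - 6·q]].
At the point, J = [[1.000, -1.000], [0.750, 4.000]] (det J = 4.750).
Solving J·Δ = −F gives Δ = (-1.895, -0.145).
Then the next iterate is (p, q)₁ = (-0.895, -0.645).
Round to (-0.895, -0.645) and repeat: F = (-0.02103, 0.22927), J = [[1.000, -0.710], [0.58397, 2.71545]].
Δ = (-0.034, -0.077), so (p, q)₂ = (-0.929, -0.722).

(-0.929, -0.722)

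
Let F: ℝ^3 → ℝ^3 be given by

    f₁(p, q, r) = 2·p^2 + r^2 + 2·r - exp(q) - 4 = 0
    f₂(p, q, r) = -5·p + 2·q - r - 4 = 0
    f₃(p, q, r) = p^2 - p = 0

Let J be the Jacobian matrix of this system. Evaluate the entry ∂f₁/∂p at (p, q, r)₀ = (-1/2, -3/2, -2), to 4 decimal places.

-2.0000

∂f₁/∂p = 4·p.
At (-1/2, -3/2, -2) this is -2.0000.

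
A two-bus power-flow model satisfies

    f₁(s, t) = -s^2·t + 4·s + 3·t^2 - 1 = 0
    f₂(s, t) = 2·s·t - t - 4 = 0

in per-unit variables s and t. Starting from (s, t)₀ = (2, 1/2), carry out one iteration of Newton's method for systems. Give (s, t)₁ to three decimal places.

At (2, 1/2): F = (5.750, -2.500).
Jacobian J = [[-2·s·t + 4, -s^2 + 6·t], [2·t, 2·s - 1]].
At the point, J = [[2.000, -1.000], [1.000, 3.000]] (det J = 7.000).
Solving J·Δ = −F gives Δ = (-2.107, 1.536).
Then the next iterate is (s, t)₁ = (-0.107, 2.036).

(-0.107, 2.036)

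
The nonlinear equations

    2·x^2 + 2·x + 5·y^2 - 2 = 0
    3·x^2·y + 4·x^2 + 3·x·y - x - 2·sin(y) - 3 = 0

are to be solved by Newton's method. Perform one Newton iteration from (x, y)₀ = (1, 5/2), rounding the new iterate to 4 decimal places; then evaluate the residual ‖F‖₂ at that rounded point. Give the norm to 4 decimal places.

9.0110

At (1, 5/2): F = (33.2500, 13.803056).
Jacobian J = [[4·x + 2, 10·y], [6·x·y + 8·x + 3·y - 1, 3·x^2 + 3·x - 2·cos(y)]].
At the point, J = [[6.0000, 25.0000], [29.5000, 7.602287]] (det J = -691.886277).
Solving J·Δ = −F gives Δ = (-0.1334, -1.2980).
Then the next iterate is (x, y)₁ = (0.8666, 1.2020).
Re-evaluating at (0.8666, 1.2020): F = (8.459211, 3.104908), so ‖F‖₂ = 9.0110.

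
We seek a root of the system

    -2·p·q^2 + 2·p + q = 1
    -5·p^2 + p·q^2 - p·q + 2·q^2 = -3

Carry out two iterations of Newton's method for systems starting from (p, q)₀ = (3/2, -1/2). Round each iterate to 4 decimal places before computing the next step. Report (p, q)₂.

(0.9034, -0.4554)

At (3/2, -1/2): F = (0.7500, -6.6250).
Jacobian J = [[-2·q^2 + 2, -4·p·q + 1], [-10·p + q^2 - q, 2·p·q - p + 4·q]].
At the point, J = [[1.5000, 4.0000], [-14.2500, -5.0000]] (det J = 49.5000).
Solving J·Δ = −F gives Δ = (-0.4596, -0.0152).
Then the next iterate is (p, q)₁ = (1.0404, -0.5152).
Round to (1.0404, -0.5152) and repeat: F = (0.013291, -1.069130), J = [[1.469138, 3.144056], [-9.623369, -4.173228]].
Δ = (-0.1370, 0.0598), so (p, q)₂ = (0.9034, -0.4554).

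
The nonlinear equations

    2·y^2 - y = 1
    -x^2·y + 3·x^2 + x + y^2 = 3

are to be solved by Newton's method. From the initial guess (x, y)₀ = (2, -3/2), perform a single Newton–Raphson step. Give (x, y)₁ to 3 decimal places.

(1.250, -0.786)

At (2, -3/2): F = (5.000, 19.250).
Jacobian J = [[0, 4·y - 1], [-2·x·y + 6·x + 1, -x^2 + 2·y]].
At the point, J = [[0.000, -7.000], [19.000, -7.000]] (det J = 133.000).
Solving J·Δ = −F gives Δ = (-0.750, 0.714).
Then the next iterate is (x, y)₁ = (1.250, -0.786).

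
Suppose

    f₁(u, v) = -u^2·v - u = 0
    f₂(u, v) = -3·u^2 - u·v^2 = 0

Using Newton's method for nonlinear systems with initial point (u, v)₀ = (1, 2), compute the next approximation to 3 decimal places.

At (1, 2): F = (-3.000, -7.000).
Jacobian J = [[-2·u·v - 1, -u^2], [-6·u - v^2, -2·u·v]].
At the point, J = [[-5.000, -1.000], [-10.000, -4.000]] (det J = 10.000).
Solving J·Δ = −F gives Δ = (-0.500, -0.500).
Then the next iterate is (u, v)₁ = (0.500, 1.500).

(0.500, 1.500)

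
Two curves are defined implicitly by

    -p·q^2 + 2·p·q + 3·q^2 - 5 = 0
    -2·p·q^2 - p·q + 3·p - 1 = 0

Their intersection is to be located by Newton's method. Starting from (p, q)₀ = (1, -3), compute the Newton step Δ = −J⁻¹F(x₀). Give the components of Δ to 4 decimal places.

At (1, -3): F = (7.0000, -13.0000).
Jacobian J = [[-q^2 + 2·q, -2·p·q + 2·p + 6·q], [-2·q^2 - q + 3, -4·p·q - p]].
At the point, J = [[-15.0000, -10.0000], [-12.0000, 11.0000]] (det J = -285.0000).
Solving J·Δ = −F gives Δ = (-0.1860, 0.9789).

(-0.1860, 0.9789)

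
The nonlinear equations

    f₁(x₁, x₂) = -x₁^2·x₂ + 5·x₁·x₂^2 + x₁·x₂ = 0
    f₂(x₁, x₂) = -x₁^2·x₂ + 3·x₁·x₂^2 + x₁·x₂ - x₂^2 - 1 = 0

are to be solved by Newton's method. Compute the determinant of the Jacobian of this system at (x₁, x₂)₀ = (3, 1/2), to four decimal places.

13.2500

J = [[-2·x₁·x₂ + 5·x₂^2 + x₂, -x₁^2 + 10·x₁·x₂ + x₁], [-2·x₁·x₂ + 3·x₂^2 + x₂, -x₁^2 + 6·x₁·x₂ + x₁ - 2·x₂]].
At the point, J = [[-1.2500, 9.0000], [-1.7500, 2.0000]].
det J = 13.2500.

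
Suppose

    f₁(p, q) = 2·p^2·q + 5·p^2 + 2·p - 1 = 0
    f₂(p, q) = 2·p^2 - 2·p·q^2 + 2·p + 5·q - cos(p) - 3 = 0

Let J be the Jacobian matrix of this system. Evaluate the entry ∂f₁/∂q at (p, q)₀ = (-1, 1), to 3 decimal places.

∂f₁/∂q = 2·p^2.
At (-1, 1) this is 2.000.

2.000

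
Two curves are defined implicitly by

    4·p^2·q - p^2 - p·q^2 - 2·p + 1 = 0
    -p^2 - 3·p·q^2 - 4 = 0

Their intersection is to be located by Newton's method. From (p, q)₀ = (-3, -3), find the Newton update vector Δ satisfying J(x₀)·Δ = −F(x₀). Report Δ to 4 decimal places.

At (-3, -3): F = (-83.0000, 68.0000).
Jacobian J = [[8·p·q - 2·p - q^2 - 2, 4·p^2 - 2·p·q], [-2·p - 3·q^2, -6·p·q]].
At the point, J = [[67.0000, 18.0000], [-21.0000, -54.0000]] (det J = -3240.0000).
Solving J·Δ = −F gives Δ = (1.0056, 0.8682).

(1.0056, 0.8682)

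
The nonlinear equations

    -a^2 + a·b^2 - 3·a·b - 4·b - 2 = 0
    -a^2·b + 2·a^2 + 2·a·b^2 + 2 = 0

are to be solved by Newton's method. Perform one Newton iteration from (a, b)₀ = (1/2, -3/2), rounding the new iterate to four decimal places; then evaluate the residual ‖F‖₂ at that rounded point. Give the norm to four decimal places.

At (1/2, -3/2): F = (7.1250, 5.1250).
Jacobian J = [[-2·a + b^2 - 3·b, 2·a·b - 3·a - 4], [-2·a·b + 4·a + 2·b^2, -a^2 + 4·a·b]].
At the point, J = [[5.7500, -7.0000], [8.0000, -3.2500]] (det J = 37.3125).
Solving J·Δ = −F gives Δ = (-0.3409, 0.7379).
Then the next iterate is (a, b)₁ = (0.1591, -0.7621).
Re-evaluating at (0.1591, -0.7621): F = (1.479242, 2.254726), so ‖F‖₂ = 2.6967.

2.6967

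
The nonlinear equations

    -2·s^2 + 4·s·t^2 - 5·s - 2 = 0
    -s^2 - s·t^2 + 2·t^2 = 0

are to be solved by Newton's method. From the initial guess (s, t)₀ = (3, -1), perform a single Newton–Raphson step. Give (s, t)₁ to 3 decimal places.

(1.526, -1.160)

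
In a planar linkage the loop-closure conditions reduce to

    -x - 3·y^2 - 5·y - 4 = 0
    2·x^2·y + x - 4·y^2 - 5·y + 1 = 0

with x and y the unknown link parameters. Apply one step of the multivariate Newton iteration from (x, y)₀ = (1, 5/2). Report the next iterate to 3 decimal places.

At (1, 5/2): F = (-36.250, -30.500).
Jacobian J = [[-1, -6·y - 5], [4·x·y + 1, 2·x^2 - 8·y - 5]].
At the point, J = [[-1.000, -20.000], [11.000, -23.000]] (det J = 243.000).
Solving J·Δ = −F gives Δ = (-0.921, -1.766).
Then the next iterate is (x, y)₁ = (0.079, 0.734).

(0.079, 0.734)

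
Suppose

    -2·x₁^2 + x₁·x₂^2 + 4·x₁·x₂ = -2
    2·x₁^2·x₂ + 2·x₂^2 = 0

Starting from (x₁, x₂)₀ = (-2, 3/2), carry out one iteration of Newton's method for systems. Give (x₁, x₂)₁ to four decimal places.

At (-2, 3/2): F = (-22.5000, 16.5000).
Jacobian J = [[-4·x₁ + x₂^2 + 4·x₂, 2·x₁·x₂ + 4·x₁], [4·x₁·x₂, 2·x₁^2 + 4·x₂]].
At the point, J = [[16.2500, -14.0000], [-12.0000, 14.0000]] (det J = 59.5000).
Solving J·Δ = −F gives Δ = (1.4118, 0.0315).
Then the next iterate is (x₁, x₂)₁ = (-0.5882, 1.5315).

(-0.5882, 1.5315)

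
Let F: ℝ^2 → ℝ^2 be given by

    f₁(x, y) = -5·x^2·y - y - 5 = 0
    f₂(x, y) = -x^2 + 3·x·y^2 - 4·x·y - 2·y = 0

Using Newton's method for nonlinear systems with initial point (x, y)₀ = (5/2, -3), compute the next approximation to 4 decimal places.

(1.8414, -1.6867)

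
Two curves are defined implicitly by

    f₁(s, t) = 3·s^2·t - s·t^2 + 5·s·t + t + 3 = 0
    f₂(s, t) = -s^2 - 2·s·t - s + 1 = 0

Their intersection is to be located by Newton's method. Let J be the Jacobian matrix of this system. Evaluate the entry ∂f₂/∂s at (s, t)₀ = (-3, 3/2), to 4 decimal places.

2.0000

∂f₂/∂s = -2·s - 2·t - 1.
At (-3, 3/2) this is 2.0000.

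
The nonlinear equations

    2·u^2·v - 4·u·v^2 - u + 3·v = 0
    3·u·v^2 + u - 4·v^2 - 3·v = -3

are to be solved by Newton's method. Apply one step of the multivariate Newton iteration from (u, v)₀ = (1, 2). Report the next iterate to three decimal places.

At (1, 2): F = (-7.000, -6.000).
Jacobian J = [[4·u·v - 4·v^2 - 1, 2·u^2 - 8·u·v + 3], [3·v^2 + 1, 6·u·v - 8·v - 3]].
At the point, J = [[-9.000, -11.000], [13.000, -7.000]] (det J = 206.000).
Solving J·Δ = −F gives Δ = (0.083, -0.704).
Then the next iterate is (u, v)₁ = (1.083, 1.296).

(1.083, 1.296)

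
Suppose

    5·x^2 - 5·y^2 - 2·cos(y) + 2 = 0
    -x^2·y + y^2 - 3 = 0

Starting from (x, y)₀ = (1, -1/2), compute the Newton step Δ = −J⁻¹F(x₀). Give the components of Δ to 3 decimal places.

At (1, -1/2): F = (3.99483, -2.250).
Jacobian J = [[10·x, -10·y + 2·sin(y)], [-2·x·y, -x^2 + 2·y]].
At the point, J = [[10.000, 4.04115], [1.000, -2.000]] (det J = -24.04115).
Solving J·Δ = −F gives Δ = (0.046, -1.102).

(0.046, -1.102)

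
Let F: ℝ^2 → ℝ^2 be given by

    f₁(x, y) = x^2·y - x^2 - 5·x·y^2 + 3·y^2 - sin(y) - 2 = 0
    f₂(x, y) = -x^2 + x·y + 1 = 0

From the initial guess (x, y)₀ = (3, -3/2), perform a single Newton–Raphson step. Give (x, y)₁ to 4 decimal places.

(1.4118, -1.3039)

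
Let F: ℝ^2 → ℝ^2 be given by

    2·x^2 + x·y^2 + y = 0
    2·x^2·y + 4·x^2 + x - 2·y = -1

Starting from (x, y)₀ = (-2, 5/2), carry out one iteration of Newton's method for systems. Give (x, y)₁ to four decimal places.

(-1.2074, 2.1237)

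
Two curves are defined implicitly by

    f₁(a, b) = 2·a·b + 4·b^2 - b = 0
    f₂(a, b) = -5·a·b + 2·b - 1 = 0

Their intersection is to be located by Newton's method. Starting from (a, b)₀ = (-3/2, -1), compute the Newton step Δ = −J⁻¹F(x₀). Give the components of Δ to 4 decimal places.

(1.2195, 0.4634)

At (-3/2, -1): F = (8.0000, -10.5000).
Jacobian J = [[2·b, 2·a + 8·b - 1], [-5·b, -5·a + 2]].
At the point, J = [[-2.0000, -12.0000], [5.0000, 9.5000]] (det J = 41.0000).
Solving J·Δ = −F gives Δ = (1.2195, 0.4634).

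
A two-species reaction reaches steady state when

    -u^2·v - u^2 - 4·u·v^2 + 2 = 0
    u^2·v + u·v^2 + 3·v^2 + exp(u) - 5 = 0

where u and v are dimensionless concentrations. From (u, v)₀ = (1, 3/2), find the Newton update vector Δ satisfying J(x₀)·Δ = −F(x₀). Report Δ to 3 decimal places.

At (1, 3/2): F = (-9.500, 8.21828).
Jacobian J = [[-2·u·v - 2·u - 4·v^2, -u^2 - 8·u·v], [2·u·v + v^2 + exp(u), u^2 + 2·u·v + 6·v]].
At the point, J = [[-14.000, -13.000], [7.96828, 13.000]] (det J = -78.41234).
Solving J·Δ = −F gives Δ = (-0.212, -0.502).

(-0.212, -0.502)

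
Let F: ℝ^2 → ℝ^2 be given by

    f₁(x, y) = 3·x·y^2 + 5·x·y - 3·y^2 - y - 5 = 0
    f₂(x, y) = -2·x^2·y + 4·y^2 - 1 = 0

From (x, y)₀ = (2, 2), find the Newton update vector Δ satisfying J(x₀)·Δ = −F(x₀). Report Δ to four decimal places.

(-0.4316, -0.7383)

At (2, 2): F = (25.0000, -1.0000).
Jacobian J = [[3·y^2 + 5·y, 6·x·y + 5·x - 6·y - 1], [-4·x·y, -2·x^2 + 8·y]].
At the point, J = [[22.0000, 21.0000], [-16.0000, 8.0000]] (det J = 512.0000).
Solving J·Δ = −F gives Δ = (-0.4316, -0.7383).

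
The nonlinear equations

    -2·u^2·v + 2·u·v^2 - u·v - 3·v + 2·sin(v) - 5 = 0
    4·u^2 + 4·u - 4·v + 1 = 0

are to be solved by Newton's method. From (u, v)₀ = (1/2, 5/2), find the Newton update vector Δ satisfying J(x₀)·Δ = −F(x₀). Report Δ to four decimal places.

(1.7520, 2.0040)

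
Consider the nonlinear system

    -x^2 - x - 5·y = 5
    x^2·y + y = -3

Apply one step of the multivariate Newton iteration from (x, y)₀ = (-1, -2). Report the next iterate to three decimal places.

(-1.227, -1.045)

At (-1, -2): F = (5.000, -1.000).
Jacobian J = [[-2·x - 1, -5], [2·x·y, x^2 + 1]].
At the point, J = [[1.000, -5.000], [4.000, 2.000]] (det J = 22.000).
Solving J·Δ = −F gives Δ = (-0.227, 0.955).
Then the next iterate is (x, y)₁ = (-1.227, -1.045).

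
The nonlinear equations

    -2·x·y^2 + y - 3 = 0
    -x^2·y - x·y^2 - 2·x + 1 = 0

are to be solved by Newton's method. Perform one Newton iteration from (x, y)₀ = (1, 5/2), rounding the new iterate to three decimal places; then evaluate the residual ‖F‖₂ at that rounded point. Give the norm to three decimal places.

5.346

At (1, 5/2): F = (-13.000, -9.750).
Jacobian J = [[-2·y^2, -4·x·y + 1], [-2·x·y - y^2 - 2, -x^2 - 2·x·y]].
At the point, J = [[-12.500, -9.000], [-13.250, -6.000]] (det J = -44.250).
Solving J·Δ = −F gives Δ = (-0.220, -1.138).
Then the next iterate is (x, y)₁ = (0.780, 1.362).
Re-evaluating at (0.780, 1.362): F = (-4.53187, -2.83558), so ‖F‖₂ = 5.346.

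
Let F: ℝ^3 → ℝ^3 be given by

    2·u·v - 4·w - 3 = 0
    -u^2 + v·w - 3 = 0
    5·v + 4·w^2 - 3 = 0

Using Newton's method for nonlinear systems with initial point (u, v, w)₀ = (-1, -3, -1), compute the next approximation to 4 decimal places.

(-0.1952, -0.9619, -1.4762)

At (-1, -3, -1): F = (7.0000, -1.0000, -14.0000).
Jacobian J = [[2·v, 2·u, -4], [-2·u, w, v], [0, 5, 8·w]].
At the point, J = [[-6.0000, -2.0000, -4.0000], [2.0000, -1.0000, -3.0000], [0.0000, 5.0000, -8.0000]] (det J = -210.0000).
Solving J·Δ = −F gives Δ = (0.8048, 2.0381, -0.4762).
Then the next iterate is (u, v, w)₁ = (-0.1952, -0.9619, -1.4762).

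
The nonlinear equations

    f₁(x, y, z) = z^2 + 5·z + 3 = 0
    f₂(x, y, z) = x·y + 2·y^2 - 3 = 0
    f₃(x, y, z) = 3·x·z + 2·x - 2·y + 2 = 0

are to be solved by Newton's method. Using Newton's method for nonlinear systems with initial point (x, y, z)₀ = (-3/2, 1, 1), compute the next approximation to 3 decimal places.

(-0.860, 1.744, -0.286)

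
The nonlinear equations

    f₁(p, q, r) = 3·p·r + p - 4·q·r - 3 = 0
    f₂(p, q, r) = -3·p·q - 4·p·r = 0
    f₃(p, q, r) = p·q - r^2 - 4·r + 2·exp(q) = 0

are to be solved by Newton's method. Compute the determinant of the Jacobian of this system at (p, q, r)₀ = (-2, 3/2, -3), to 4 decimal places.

-205.0478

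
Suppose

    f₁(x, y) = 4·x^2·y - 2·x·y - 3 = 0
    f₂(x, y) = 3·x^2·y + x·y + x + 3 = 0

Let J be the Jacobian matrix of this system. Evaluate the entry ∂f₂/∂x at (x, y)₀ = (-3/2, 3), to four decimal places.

∂f₂/∂x = 6·x·y + y + 1.
At (-3/2, 3) this is -23.0000.

-23.0000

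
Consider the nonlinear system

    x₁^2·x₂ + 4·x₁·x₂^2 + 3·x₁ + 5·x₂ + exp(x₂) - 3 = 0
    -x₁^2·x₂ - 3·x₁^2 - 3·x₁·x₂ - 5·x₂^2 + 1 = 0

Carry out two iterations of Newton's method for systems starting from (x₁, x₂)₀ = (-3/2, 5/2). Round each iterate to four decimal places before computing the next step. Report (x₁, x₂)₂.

At (-3/2, 5/2): F = (-14.692506, -31.3750).
Jacobian J = [[2·x₁·x₂ + 4·x₂^2 + 3, x₁^2 + 8·x₁·x₂ + exp(x₂) + 5], [-2·x₁·x₂ - 6·x₁ - 3·x₂, -x₁^2 - 3·x₁ - 10·x₂]].
At the point, J = [[20.5000, -10.567506], [9.0000, -22.7500]] (det J = -371.267446).
Solving J·Δ = −F gives Δ = (0.0073, -1.3762).
Then the next iterate is (x₁, x₂)₁ = (-1.4927, 1.1238).
Round to (-1.4927, 1.1238) and repeat: F = (-3.819260, -9.470602), J = [[4.696713, -3.115294], [8.939793, -8.988053]].
Δ = (0.3358, -0.7197), so (x₁, x₂)₂ = (-1.1569, 0.4041).

(-1.1569, 0.4041)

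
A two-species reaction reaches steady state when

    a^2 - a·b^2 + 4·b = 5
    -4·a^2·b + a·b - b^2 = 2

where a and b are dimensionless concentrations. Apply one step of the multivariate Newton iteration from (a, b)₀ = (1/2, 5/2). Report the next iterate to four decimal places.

(0.4361, 0.8598)

At (1/2, 5/2): F = (2.1250, -9.5000).
Jacobian J = [[2·a - b^2, -2·a·b + 4], [-8·a·b + b, -4·a^2 + a - 2·b]].
At the point, J = [[-5.2500, 1.5000], [-7.5000, -5.5000]] (det J = 40.1250).
Solving J·Δ = −F gives Δ = (-0.0639, -1.6402).
Then the next iterate is (a, b)₁ = (0.4361, 0.8598).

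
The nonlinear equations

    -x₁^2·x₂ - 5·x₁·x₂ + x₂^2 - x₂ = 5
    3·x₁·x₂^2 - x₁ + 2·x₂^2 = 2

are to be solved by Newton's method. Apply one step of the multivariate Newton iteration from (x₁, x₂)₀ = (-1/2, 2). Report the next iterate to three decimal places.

(-0.495, 1.722)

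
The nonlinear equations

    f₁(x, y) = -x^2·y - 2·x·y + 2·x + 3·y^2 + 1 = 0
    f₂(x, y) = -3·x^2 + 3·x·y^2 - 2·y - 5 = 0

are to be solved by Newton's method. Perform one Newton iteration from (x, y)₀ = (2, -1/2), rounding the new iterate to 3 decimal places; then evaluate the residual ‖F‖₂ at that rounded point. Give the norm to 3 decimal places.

At (2, -1/2): F = (9.750, -14.500).
Jacobian J = [[-2·x·y - 2·y + 2, -x^2 - 2·x + 6·y], [-6·x + 3·y^2, 6·x·y - 2]].
At the point, J = [[5.000, -11.000], [-11.250, -8.000]] (det J = -163.750).
Solving J·Δ = −F gives Δ = (-1.450, 0.227).
Then the next iterate is (x, y)₁ = (0.550, -0.273).
Re-evaluating at (0.550, -0.273): F = (2.70647, -5.23853), so ‖F‖₂ = 5.896.

5.896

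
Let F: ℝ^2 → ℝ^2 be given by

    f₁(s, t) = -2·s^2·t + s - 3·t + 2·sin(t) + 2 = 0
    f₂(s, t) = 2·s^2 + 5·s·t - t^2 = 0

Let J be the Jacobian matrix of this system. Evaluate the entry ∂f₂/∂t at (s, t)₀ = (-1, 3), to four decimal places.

-11.0000

∂f₂/∂t = 5·s - 2·t.
At (-1, 3) this is -11.0000.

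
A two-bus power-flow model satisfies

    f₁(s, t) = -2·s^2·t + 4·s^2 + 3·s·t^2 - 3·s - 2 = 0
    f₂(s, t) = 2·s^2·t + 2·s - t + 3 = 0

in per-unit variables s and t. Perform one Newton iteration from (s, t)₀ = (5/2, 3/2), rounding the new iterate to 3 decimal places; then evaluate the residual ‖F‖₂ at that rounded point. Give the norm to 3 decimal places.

At (5/2, 3/2): F = (13.625, 25.250).
Jacobian J = [[-4·s·t + 8·s + 3·t^2 - 3, -2·s^2 + 6·s·t], [4·s·t + 2, 2·s^2 - 1]].
At the point, J = [[8.750, 10.000], [17.000, 11.500]] (det J = -69.375).
Solving J·Δ = −F gives Δ = (-1.381, -0.154).
Then the next iterate is (s, t)₁ = (1.119, 1.346).
Re-evaluating at (1.119, 1.346): F = (2.36276, 7.26282), so ‖F‖₂ = 7.637.

7.637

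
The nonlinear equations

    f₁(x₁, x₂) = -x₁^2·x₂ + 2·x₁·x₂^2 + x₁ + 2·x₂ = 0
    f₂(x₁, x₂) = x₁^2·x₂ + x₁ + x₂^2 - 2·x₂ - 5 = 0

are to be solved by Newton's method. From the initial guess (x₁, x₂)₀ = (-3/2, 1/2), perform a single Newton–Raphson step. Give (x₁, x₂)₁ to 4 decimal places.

(9.2647, 9.7059)

At (-3/2, 1/2): F = (-2.3750, -6.1250).
Jacobian J = [[-2·x₁·x₂ + 2·x₂^2 + 1, -x₁^2 + 4·x₁·x₂ + 2], [2·x₁·x₂ + 1, x₁^2 + 2·x₂ - 2]].
At the point, J = [[3.0000, -3.2500], [-0.5000, 1.2500]] (det J = 2.1250).
Solving J·Δ = −F gives Δ = (10.7647, 9.2059).
Then the next iterate is (x₁, x₂)₁ = (9.2647, 9.7059).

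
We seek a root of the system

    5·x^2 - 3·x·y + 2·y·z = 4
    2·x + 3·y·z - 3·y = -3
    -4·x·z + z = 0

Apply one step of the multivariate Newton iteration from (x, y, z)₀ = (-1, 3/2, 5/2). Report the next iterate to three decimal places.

At (-1, 3/2, 5/2): F = (13.000, 7.750, 12.500).
Jacobian J = [[10·x - 3·y, -3·x + 2·z, 2·y], [2, 3·z - 3, 3·y], [-4·z, 0, -4·x + 1]].
At the point, J = [[-14.500, 8.000, 3.000], [2.000, 4.500, 4.500], [-10.000, 0.000, 5.000]] (det J = -631.250).
Solving J·Δ = −F gives Δ = (0.418, -0.244, -1.664).
Then the next iterate is (x, y, z)₁ = (-0.582, 1.256, 0.836).

(-0.582, 1.256, 0.836)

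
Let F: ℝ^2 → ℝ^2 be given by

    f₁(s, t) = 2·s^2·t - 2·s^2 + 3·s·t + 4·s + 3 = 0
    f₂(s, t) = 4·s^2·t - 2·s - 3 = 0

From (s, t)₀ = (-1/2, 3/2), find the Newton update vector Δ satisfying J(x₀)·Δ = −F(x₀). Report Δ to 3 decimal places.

(-3.000, -23.500)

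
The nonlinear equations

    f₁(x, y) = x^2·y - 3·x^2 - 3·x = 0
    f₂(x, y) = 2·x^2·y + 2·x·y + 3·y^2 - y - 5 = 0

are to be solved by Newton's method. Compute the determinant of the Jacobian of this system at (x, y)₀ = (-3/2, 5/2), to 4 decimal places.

J = [[2·x·y - 6·x - 3, x^2], [4·x·y + 2·y, 2·x^2 + 2·x + 6·y - 1]].
At the point, J = [[-1.5000, 2.2500], [-10.0000, 15.5000]].
det J = -0.7500.

-0.7500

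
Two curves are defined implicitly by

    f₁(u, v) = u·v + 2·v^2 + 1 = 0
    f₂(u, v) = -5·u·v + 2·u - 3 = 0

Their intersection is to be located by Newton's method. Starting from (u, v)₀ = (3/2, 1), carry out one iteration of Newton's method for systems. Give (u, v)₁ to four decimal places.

(0.6667, 0.3333)

At (3/2, 1): F = (4.5000, -7.5000).
Jacobian J = [[v, u + 4·v], [-5·v + 2, -5·u]].
At the point, J = [[1.0000, 5.5000], [-3.0000, -7.5000]] (det J = 9.0000).
Solving J·Δ = −F gives Δ = (-0.8333, -0.6667).
Then the next iterate is (u, v)₁ = (0.6667, 0.3333).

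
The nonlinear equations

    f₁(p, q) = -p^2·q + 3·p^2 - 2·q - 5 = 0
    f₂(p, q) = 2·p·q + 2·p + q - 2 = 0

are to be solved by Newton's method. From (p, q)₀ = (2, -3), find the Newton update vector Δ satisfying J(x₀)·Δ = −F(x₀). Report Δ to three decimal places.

At (2, -3): F = (25.000, -13.000).
Jacobian J = [[-2·p·q + 6·p, -p^2 - 2], [2·q + 2, 2·p + 1]].
At the point, J = [[24.000, -6.000], [-4.000, 5.000]] (det J = 96.000).
Solving J·Δ = −F gives Δ = (-0.490, 2.208).

(-0.490, 2.208)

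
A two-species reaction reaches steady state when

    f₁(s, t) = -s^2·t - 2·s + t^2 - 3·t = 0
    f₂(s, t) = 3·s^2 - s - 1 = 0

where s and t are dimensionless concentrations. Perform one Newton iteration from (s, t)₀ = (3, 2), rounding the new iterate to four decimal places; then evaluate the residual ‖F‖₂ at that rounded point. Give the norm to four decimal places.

At (3, 2): F = (-26.0000, 23.0000).
Jacobian J = [[-2·s·t - 2, -s^2 + 2·t - 3], [6·s - 1, 0]].
At the point, J = [[-14.0000, -8.0000], [17.0000, 0.0000]] (det J = 136.0000).
Solving J·Δ = −F gives Δ = (-1.3529, -0.8824).
Then the next iterate is (s, t)₁ = (1.6471, 1.1176).
Re-evaluating at (1.6471, 1.1176): F = (-8.429950, 5.491715), so ‖F‖₂ = 10.0610.

10.0610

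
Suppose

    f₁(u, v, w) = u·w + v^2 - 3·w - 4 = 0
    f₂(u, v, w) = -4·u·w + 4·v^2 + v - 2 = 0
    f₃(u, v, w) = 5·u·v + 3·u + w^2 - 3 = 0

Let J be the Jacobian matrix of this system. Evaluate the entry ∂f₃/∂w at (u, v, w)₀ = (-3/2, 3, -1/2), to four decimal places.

-1.0000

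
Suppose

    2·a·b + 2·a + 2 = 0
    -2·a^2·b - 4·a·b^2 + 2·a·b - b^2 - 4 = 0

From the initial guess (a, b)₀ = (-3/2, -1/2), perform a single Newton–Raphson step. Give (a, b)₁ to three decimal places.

(-1.618, -0.373)

At (-3/2, -1/2): F = (0.500, 1.000).
Jacobian J = [[2·b + 2, 2·a], [-4·a·b - 4·b^2 + 2·b, -2·a^2 - 8·a·b + 2·a - 2·b]].
At the point, J = [[1.000, -3.000], [-5.000, -12.500]] (det J = -27.500).
Solving J·Δ = −F gives Δ = (-0.118, 0.127).
Then the next iterate is (a, b)₁ = (-1.618, -0.373).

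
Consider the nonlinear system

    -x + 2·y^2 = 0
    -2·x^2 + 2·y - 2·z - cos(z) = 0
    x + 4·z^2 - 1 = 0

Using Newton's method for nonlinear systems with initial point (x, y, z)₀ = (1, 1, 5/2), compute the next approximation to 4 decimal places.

At (1, 1, 5/2): F = (1.0000, -4.198856, 25.0000).
Jacobian J = [[-1, 4·y, 0], [-4·x, 2, sin(z) - 2], [1, 0, 8·z]].
At the point, J = [[-1.0000, 4.0000, 0.0000], [-4.0000, 2.0000, -1.401528], [1.0000, 0.0000, 20.0000]] (det J = 274.393889).
Solving J·Δ = −F gives Δ = (-0.8592, -0.4648, -1.2070).
Then the next iterate is (x, y, z)₁ = (0.1408, 0.5352, 1.2930).

(0.1408, 0.5352, 1.2930)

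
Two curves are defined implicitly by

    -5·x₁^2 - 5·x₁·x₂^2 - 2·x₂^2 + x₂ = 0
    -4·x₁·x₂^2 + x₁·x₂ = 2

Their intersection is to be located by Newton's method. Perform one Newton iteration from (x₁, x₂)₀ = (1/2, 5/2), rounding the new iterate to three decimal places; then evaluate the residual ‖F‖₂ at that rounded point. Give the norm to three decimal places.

8.928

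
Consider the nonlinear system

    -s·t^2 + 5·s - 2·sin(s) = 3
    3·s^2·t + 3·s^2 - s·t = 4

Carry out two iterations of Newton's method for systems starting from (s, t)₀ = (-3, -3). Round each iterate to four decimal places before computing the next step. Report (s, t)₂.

(-0.4300, -2.6680)

At (-3, -3): F = (9.282240, -67.0000).
Jacobian J = [[-t^2 - 2·cos(s) + 5, -2·s·t], [6·s·t + 6·s - t, 3·s^2 - s]].
At the point, J = [[-2.020015, -18.0000], [39.0000, 30.0000]] (det J = 641.399550).
Solving J·Δ = −F gives Δ = (1.4461, 0.3534).
Then the next iterate is (s, t)₁ = (-1.5539, -2.6466).
Round to (-1.5539, -2.6466) and repeat: F = (2.114494, -20.040219), J = [[-2.038283, -8.225103], [17.998510, 8.797716]].
Δ = (1.1239, -0.0214), so (s, t)₂ = (-0.4300, -2.6680).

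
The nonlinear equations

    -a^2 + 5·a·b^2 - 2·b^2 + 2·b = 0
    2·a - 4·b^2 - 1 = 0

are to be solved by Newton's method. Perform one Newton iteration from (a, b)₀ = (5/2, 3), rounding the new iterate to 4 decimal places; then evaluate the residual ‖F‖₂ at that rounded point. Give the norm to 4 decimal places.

25.3281

At (5/2, 3): F = (94.2500, -32.0000).
Jacobian J = [[-2·a + 5·b^2, 10·a·b - 4·b + 2], [2, -8·b]].
At the point, J = [[40.0000, 65.0000], [2.0000, -24.0000]] (det J = -1090.0000).
Solving J·Δ = −F gives Δ = (-0.1670, -1.3472).
Then the next iterate is (a, b)₁ = (2.3330, 1.6528).
Re-evaluating at (2.3330, 1.6528): F = (24.265054, -7.260991), so ‖F‖₂ = 25.3281.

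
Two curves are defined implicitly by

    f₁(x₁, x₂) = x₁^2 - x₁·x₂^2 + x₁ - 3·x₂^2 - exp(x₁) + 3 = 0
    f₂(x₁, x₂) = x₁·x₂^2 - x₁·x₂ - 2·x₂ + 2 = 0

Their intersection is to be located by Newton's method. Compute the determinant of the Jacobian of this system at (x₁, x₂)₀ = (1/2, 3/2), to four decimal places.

9.7737

J = [[2·x₁ - x₂^2 - exp(x₁) + 1, -2·x₁·x₂ - 6·x₂], [x₂^2 - x₂, 2·x₁·x₂ - x₁ - 2]].
At the point, J = [[-1.898721, -10.5000], [0.7500, -1.0000]].
det J = 9.7737.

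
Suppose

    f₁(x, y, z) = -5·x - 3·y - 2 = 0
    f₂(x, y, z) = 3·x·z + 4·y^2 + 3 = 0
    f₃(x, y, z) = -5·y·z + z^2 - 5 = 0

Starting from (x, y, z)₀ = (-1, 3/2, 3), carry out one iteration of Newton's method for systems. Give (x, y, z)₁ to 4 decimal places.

(-0.6885, 0.4809, 0.8579)

At (-1, 3/2, 3): F = (-1.5000, 3.0000, -18.5000).
Jacobian J = [[-5, -3, 0], [3·z, 8·y, 3·x], [0, -5·z, -5·y + 2·z]].
At the point, J = [[-5.0000, -3.0000, 0.0000], [9.0000, 12.0000, -3.0000], [0.0000, -15.0000, -1.5000]] (det J = 274.5000).
Solving J·Δ = −F gives Δ = (0.3115, -1.0191, -2.1421).
Then the next iterate is (x, y, z)₁ = (-0.6885, 0.4809, 0.8579).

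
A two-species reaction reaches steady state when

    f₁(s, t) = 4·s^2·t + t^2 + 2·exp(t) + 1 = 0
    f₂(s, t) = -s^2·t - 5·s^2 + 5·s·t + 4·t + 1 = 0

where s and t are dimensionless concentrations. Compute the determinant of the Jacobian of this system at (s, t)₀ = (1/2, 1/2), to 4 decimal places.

28.3923

J = [[8·s·t, 4·s^2 + 2·t + 2·exp(t)], [-2·s·t - 10·s + 5·t, -s^2 + 5·s + 4]].
At the point, J = [[2.0000, 5.297443], [-3.0000, 6.2500]].
det J = 28.3923.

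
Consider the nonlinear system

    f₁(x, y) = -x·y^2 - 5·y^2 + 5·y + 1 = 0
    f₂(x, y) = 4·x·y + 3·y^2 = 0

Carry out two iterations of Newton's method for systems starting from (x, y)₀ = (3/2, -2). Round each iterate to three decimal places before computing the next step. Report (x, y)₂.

At (3/2, -2): F = (-35.000, 0.000).
Jacobian J = [[-y^2, -2·x·y - 10·y + 5], [4·y, 4·x + 6·y]].
At the point, J = [[-4.000, 31.000], [-8.000, -6.000]] (det J = 272.000).
Solving J·Δ = −F gives Δ = (-0.772, 1.029).
Then the next iterate is (x, y)₁ = (0.728, -0.971).
Round to (0.728, -0.971) and repeat: F = (-9.25559, 0.00097), J = [[-0.94284, 16.12378], [-3.884, -2.914]].
Δ = (-0.412, 0.550), so (x, y)₂ = (0.316, -0.421).

(0.316, -0.421)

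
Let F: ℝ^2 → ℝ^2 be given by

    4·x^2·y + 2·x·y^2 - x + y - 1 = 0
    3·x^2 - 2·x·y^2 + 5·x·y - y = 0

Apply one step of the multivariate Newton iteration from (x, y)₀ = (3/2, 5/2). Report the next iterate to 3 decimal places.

(0.709, 2.163)

At (3/2, 5/2): F = (41.250, 4.250).
Jacobian J = [[8·x·y + 2·y^2 - 1, 4·x^2 + 4·x·y + 1], [6·x - 2·y^2 + 5·y, -4·x·y + 5·x - 1]].
At the point, J = [[41.500, 25.000], [9.000, -8.500]] (det J = -577.750).
Solving J·Δ = −F gives Δ = (-0.791, -0.337).
Then the next iterate is (x, y)₁ = (0.709, 2.163).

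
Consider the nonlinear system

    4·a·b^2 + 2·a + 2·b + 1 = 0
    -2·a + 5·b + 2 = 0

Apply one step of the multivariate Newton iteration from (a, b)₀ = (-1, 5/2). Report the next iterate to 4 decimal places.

At (-1, 5/2): F = (-21.0000, 16.5000).
Jacobian J = [[4·b^2 + 2, 8·a·b + 2], [-2, 5]].
At the point, J = [[27.0000, -18.0000], [-2.0000, 5.0000]] (det J = 99.0000).
Solving J·Δ = −F gives Δ = (-1.9394, -4.0758).
Then the next iterate is (a, b)₁ = (-2.9394, -1.5758).

(-2.9394, -1.5758)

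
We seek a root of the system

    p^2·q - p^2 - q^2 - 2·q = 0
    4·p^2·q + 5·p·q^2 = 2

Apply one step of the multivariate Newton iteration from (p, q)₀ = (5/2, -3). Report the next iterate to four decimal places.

At (5/2, -3): F = (-28.0000, 35.5000).
Jacobian J = [[2·p·q - 2·p, p^2 - 2·q - 2], [8·p·q + 5·q^2, 4·p^2 + 10·p·q]].
At the point, J = [[-20.0000, 10.2500], [-15.0000, -50.0000]] (det J = 1153.7500).
Solving J·Δ = −F gives Δ = (-0.8980, 0.9794).
Then the next iterate is (p, q)₁ = (1.6020, -2.0206).

(1.6020, -2.0206)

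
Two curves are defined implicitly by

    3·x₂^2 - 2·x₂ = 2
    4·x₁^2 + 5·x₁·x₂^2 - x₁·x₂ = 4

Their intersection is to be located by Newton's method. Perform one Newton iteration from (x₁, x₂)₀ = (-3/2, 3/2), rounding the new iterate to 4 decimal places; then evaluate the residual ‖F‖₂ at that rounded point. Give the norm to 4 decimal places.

At (-3/2, 3/2): F = (1.7500, -9.6250).
Jacobian J = [[0, 6·x₂ - 2], [8·x₁ + 5·x₂^2 - x₂, 10·x₁·x₂ - x₁]].
At the point, J = [[0.0000, 7.0000], [-2.2500, -21.0000]] (det J = 15.7500).
Solving J·Δ = −F gives Δ = (-1.9444, -0.2500).
Then the next iterate is (x₁, x₂)₁ = (-3.4444, 1.2500).
Re-evaluating at (-3.4444, 1.2500): F = (0.1875, 20.851690), so ‖F‖₂ = 20.8525.

20.8525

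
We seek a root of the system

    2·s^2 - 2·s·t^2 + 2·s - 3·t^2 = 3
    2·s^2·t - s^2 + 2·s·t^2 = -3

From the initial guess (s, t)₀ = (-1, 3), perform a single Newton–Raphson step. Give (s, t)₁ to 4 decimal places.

At (-1, 3): F = (-12.0000, -10.0000).
Jacobian J = [[4·s - 2·t^2 + 2, -4·s·t - 6·t], [4·s·t - 2·s + 2·t^2, 2·s^2 + 4·s·t]].
At the point, J = [[-20.0000, -6.0000], [8.0000, -10.0000]] (det J = 248.0000).
Solving J·Δ = −F gives Δ = (-0.2419, -1.1935).
Then the next iterate is (s, t)₁ = (-1.2419, 1.8065).

(-1.2419, 1.8065)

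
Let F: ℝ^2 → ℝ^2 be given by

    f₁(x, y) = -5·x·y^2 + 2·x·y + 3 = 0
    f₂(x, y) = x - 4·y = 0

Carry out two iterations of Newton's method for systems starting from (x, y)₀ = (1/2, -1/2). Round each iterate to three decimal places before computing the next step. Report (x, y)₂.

(2.949, 0.737)

At (1/2, -1/2): F = (1.875, 2.500).
Jacobian J = [[-5·y^2 + 2·y, -10·x·y + 2·x], [1, -4]].
At the point, J = [[-2.250, 3.500], [1.000, -4.000]] (det J = 5.500).
Solving J·Δ = −F gives Δ = (2.955, 1.364).
Then the next iterate is (x, y)₁ = (3.455, 0.864).
Round to (3.455, 0.864) and repeat: F = (-3.92548, -0.001), J = [[-2.00448, -22.94120], [1.000, -4.000]].
Δ = (-0.506, -0.127), so (x, y)₂ = (2.949, 0.737).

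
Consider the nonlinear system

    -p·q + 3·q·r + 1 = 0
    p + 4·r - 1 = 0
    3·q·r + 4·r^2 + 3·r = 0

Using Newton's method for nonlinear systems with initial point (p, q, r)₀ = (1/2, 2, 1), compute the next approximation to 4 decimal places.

At (1/2, 2, 1): F = (6.0000, 3.5000, 13.0000).
Jacobian J = [[-q, -p + 3·r, 3·q], [1, 0, 4], [0, 3·r, 3·q + 8·r + 3]].
At the point, J = [[-2.0000, 2.5000, 6.0000], [1.0000, 0.0000, 4.0000], [0.0000, 3.0000, 17.0000]] (det J = -0.5000).
Solving J·Δ = −F gives Δ = (-55.5000, -78.0000, 13.0000).
Then the next iterate is (p, q, r)₁ = (-55.0000, -76.0000, 14.0000).

(-55.0000, -76.0000, 14.0000)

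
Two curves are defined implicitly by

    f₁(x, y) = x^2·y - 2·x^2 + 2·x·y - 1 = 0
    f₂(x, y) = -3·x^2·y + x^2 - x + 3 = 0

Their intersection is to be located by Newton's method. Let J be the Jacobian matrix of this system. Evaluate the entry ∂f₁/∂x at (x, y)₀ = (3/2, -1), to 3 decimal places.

-11.000

∂f₁/∂x = 2·x·y - 4·x + 2·y.
At (3/2, -1) this is -11.000.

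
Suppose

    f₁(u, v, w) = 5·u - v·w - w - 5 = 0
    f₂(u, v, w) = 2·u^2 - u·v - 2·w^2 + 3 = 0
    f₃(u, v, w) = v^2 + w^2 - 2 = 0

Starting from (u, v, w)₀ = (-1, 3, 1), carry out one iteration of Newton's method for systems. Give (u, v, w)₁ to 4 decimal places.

At (-1, 3, 1): F = (-14.0000, 6.0000, 8.0000).
Jacobian J = [[5, -w, -v - 1], [4·u - v, -u, -4·w], [0, 2·v, 2·w]].
At the point, J = [[5.0000, -1.0000, -4.0000], [-7.0000, 1.0000, -4.0000], [0.0000, 6.0000, 2.0000]] (det J = 284.0000).
Solving J·Δ = −F gives Δ = (1.5211, -0.8732, -1.3803).
Then the next iterate is (u, v, w)₁ = (0.5211, 2.1268, -0.3803).

(0.5211, 2.1268, -0.3803)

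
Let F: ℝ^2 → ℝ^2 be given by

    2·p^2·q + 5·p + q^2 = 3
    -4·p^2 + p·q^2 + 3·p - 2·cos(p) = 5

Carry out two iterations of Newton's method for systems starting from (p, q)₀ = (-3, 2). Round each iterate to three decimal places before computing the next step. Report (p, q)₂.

(0.248, 2.597)

At (-3, 2): F = (22.000, -60.02002).
Jacobian J = [[4·p·q + 5, 2·p^2 + 2·q], [-8·p + q^2 + 2·sin(p) + 3, 2·p·q]].
At the point, J = [[-19.000, 22.000], [30.71776, -12.000]] (det J = -447.79072).
Solving J·Δ = −F gives Δ = (2.359, 1.038).
Then the next iterate is (p, q)₁ = (-0.641, 3.038).
Round to (-0.641, 3.038) and repeat: F = (5.52096, -16.08559), J = [[-2.78943, 6.89776], [16.16145, -3.89472]].
Δ = (0.889, -0.441), so (p, q)₂ = (0.248, 2.597).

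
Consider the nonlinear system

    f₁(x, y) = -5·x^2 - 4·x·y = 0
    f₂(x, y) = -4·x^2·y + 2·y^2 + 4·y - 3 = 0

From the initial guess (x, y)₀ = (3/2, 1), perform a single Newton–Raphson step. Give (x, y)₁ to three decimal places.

(1.146, -0.755)

At (3/2, 1): F = (-17.250, -6.000).
Jacobian J = [[-10·x - 4·y, -4·x], [-8·x·y, -4·x^2 + 4·y + 4]].
At the point, J = [[-19.000, -6.000], [-12.000, -1.000]] (det J = -53.000).
Solving J·Δ = −F gives Δ = (-0.354, -1.755).
Then the next iterate is (x, y)₁ = (1.146, -0.755).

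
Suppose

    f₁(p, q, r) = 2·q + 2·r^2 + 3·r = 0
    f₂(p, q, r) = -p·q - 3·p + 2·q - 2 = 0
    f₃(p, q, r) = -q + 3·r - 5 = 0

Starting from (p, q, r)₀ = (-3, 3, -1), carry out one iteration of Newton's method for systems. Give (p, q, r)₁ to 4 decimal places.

At (-3, 3, -1): F = (5.0000, 22.0000, -11.0000).
Jacobian J = [[0, 2, 4·r + 3], [-q - 3, -p + 2, 0], [0, -1, 3]].
At the point, J = [[0.0000, 2.0000, -1.0000], [-6.0000, 5.0000, 0.0000], [0.0000, -1.0000, 3.0000]] (det J = 30.0000).
Solving J·Δ = −F gives Δ = (3.0000, -0.8000, 3.4000).
Then the next iterate is (p, q, r)₁ = (0.0000, 2.2000, 2.4000).

(0.0000, 2.2000, 2.4000)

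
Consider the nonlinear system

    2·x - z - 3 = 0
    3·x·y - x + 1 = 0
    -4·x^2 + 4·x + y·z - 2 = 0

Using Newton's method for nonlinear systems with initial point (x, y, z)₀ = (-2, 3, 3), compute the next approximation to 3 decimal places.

At (-2, 3, 3): F = (-10.000, -15.000, -17.000).
Jacobian J = [[2, 0, -1], [3·y - 1, 3·x, 0], [-8·x + 4, z, y]].
At the point, J = [[2.000, 0.000, -1.000], [8.000, -6.000, 0.000], [20.000, 3.000, 3.000]] (det J = -180.000).
Solving J·Δ = −F gives Δ = (1.817, -0.078, -6.367).
Then the next iterate is (x, y, z)₁ = (-0.183, 2.922, -3.367).

(-0.183, 2.922, -3.367)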